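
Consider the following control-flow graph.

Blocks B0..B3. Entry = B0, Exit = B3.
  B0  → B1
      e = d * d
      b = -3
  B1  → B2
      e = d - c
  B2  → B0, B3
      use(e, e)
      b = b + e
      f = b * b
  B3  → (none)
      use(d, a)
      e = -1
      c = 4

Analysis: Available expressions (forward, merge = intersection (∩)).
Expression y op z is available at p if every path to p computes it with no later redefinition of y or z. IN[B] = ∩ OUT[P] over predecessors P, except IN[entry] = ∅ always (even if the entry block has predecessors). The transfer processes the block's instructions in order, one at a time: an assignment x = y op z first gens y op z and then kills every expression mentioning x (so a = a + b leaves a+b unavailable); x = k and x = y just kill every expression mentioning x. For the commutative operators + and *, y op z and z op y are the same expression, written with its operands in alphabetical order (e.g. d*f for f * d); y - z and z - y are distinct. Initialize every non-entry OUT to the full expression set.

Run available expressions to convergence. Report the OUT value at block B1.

Answer: {d*d, d-c}

Trace:
Fixpoint table:
  B0: | IN={} | OUT={d*d}
  B1: | IN={d*d} | OUT={d*d, d-c}
  B2: | IN={d*d, d-c} | OUT={b*b, d*d, d-c}
  B3: | IN={b*b, d*d, d-c} | OUT={b*b, d*d}

Merge at B1: IN[B1] = OUT[B0] = {d*d}
Applying B1's transfer function to that IN value gives OUT[B1] (row B1 above).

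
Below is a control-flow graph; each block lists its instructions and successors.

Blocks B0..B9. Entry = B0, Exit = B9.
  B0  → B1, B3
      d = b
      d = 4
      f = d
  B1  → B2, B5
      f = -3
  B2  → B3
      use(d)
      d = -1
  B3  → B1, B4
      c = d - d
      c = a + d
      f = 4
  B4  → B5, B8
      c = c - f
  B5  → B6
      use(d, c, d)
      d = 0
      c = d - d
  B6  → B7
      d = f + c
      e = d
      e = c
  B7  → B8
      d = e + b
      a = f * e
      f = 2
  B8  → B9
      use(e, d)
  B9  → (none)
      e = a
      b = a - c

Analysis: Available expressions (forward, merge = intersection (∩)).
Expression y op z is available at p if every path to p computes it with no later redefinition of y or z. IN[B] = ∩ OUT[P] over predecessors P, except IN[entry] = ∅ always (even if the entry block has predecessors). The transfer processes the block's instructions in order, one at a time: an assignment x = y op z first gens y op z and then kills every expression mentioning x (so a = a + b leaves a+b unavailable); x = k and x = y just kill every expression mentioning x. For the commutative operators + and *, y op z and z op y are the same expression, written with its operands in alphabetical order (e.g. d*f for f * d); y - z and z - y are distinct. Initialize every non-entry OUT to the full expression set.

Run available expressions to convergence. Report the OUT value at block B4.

Fixpoint table:
  B0:   IN={}   OUT={}
  B1:   IN={}   OUT={}
  B2:   IN={}   OUT={}
  B3:   IN={}   OUT={a+d, d-d}
  B4:   IN={a+d, d-d}   OUT={a+d, d-d}
  B5:   IN={}   OUT={d-d}
  B6:   IN={d-d}   OUT={c+f}
  B7:   IN={c+f}   OUT={b+e}
  B8:   IN={}   OUT={}
  B9:   IN={}   OUT={a-c}

Merge at B4: IN[B4] = OUT[B3] = {a+d, d-d}
Applying B4's transfer function to that IN value gives OUT[B4] (row B4 above).

Answer: {a+d, d-d}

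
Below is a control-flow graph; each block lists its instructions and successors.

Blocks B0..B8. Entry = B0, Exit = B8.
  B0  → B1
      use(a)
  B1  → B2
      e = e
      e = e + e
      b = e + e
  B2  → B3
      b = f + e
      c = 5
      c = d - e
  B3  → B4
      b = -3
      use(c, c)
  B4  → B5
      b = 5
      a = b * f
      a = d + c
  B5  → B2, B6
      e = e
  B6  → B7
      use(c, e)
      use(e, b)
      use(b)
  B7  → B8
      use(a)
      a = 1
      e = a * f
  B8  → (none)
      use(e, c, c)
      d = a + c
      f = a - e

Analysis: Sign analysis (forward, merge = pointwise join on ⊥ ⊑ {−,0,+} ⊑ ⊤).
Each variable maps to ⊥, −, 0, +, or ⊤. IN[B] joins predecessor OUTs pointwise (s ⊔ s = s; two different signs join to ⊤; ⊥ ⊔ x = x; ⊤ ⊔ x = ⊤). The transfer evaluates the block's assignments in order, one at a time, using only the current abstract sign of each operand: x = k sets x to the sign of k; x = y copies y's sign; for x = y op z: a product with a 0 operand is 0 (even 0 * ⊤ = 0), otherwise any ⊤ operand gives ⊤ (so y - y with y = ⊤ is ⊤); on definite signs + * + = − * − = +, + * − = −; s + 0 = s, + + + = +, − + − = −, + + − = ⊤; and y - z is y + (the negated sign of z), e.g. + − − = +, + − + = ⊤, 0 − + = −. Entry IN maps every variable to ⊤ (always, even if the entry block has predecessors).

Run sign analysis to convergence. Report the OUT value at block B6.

Answer: {a: ⊤, b: +, c: ⊤, d: ⊤, e: ⊤, f: ⊤}

Trace:
Fixpoint table:
  B0:   IN=(all ⊤)   OUT=(all ⊤)
  B1:   IN=(all ⊤)   OUT=(all ⊤)
  B2:   IN=(all ⊤)   OUT=(all ⊤)
  B3:   IN=(all ⊤)   OUT={b:-; rest ⊤}
  B4:   IN={b:-; rest ⊤}   OUT={b:+; rest ⊤}
  B5:   IN={b:+; rest ⊤}   OUT={b:+; rest ⊤}
  B6:   IN={b:+; rest ⊤}   OUT={b:+; rest ⊤}
  B7:   IN={b:+; rest ⊤}   OUT={a:+, b:+; rest ⊤}
  B8:   IN={a:+, b:+; rest ⊤}   OUT={a:+, b:+; rest ⊤}

Merge at B6: IN[B6] = OUT[B5] = {a: ⊤, b: +, c: ⊤, d: ⊤, e: ⊤, f: ⊤}
Applying B6's transfer function to that IN value gives OUT[B6] (row B6 above).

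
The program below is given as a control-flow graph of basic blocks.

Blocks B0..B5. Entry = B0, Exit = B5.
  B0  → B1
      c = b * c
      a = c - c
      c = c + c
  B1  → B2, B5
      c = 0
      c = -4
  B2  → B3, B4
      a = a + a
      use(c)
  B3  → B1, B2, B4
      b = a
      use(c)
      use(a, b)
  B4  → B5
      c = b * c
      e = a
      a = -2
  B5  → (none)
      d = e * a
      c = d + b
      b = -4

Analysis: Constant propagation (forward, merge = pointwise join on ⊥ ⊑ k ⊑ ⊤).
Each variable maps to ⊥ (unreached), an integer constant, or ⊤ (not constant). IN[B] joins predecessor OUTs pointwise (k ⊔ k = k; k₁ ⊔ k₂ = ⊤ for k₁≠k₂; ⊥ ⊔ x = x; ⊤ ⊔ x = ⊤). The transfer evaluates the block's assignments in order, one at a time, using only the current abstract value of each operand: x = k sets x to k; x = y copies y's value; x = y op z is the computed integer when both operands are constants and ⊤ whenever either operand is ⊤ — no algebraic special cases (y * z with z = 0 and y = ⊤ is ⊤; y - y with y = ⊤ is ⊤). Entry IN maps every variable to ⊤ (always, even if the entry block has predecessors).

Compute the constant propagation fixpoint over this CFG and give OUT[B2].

Answer: {a: ⊤, b: ⊤, c: -4, d: ⊤, e: ⊤, f: ⊤}

Trace:
Per-block solution:
  B0:   IN=(all ⊤)   OUT=(all ⊤)
  B1:   IN=(all ⊤)   OUT={c:-4; rest ⊤}
  B2:   IN={c:-4; rest ⊤}   OUT={c:-4; rest ⊤}
  B3:   IN={c:-4; rest ⊤}   OUT={c:-4; rest ⊤}
  B4:   IN={c:-4; rest ⊤}   OUT={a:-2; rest ⊤}
  B5:   IN=(all ⊤)   OUT={b:-4; rest ⊤}

Merge at B2: IN[B2] = OUT[B1] ⊔ OUT[B3] = {a: ⊤, b: ⊤, c: -4, d: ⊤, e: ⊤, f: ⊤}
Applying B2's transfer function to that IN value gives OUT[B2] (row B2 above).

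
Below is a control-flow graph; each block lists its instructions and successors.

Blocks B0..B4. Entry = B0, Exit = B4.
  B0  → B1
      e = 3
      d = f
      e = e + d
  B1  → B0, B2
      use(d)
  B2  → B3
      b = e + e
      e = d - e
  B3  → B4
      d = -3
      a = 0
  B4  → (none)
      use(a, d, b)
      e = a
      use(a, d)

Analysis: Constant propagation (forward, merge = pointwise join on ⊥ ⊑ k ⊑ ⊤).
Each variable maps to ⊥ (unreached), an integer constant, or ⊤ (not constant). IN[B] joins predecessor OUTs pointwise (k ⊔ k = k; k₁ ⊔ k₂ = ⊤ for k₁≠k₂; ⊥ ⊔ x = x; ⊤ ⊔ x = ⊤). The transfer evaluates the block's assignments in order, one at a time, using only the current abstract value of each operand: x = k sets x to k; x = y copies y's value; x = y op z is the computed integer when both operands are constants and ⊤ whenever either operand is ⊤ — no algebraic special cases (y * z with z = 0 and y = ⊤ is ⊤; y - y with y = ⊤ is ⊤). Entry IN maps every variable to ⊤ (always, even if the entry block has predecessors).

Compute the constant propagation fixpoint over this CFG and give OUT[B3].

Per-block solution:
  B0: | IN=(all ⊤) | OUT=(all ⊤)
  B1: | IN=(all ⊤) | OUT=(all ⊤)
  B2: | IN=(all ⊤) | OUT=(all ⊤)
  B3: | IN=(all ⊤) | OUT={a:0, d:-3; rest ⊤}
  B4: | IN={a:0, d:-3; rest ⊤} | OUT={a:0, d:-3, e:0; rest ⊤}

Merge at B3: IN[B3] = OUT[B2] = {a: ⊤, b: ⊤, c: ⊤, d: ⊤, e: ⊤, f: ⊤}
Applying B3's transfer function to that IN value gives OUT[B3] (row B3 above).

Answer: {a: 0, b: ⊤, c: ⊤, d: -3, e: ⊤, f: ⊤}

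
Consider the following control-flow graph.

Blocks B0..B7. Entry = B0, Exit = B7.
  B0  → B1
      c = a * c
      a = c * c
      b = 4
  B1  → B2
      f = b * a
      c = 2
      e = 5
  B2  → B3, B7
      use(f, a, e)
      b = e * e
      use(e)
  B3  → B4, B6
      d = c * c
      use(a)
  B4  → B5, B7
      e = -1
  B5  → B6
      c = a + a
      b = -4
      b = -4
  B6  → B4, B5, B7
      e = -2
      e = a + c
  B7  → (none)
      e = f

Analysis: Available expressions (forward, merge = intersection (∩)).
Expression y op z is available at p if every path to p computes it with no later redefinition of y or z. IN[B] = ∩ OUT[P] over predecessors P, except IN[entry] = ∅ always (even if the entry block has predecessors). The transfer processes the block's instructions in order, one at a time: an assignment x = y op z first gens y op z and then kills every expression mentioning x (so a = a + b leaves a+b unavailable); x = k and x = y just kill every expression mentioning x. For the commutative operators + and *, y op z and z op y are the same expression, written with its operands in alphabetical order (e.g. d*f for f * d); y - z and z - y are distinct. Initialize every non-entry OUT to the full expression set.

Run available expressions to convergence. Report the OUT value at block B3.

Per-block solution:
  B0: | IN={} | OUT={c*c}
  B1: | IN={c*c} | OUT={a*b}
  B2: | IN={a*b} | OUT={e*e}
  B3: | IN={e*e} | OUT={c*c, e*e}
  B4: | IN={} | OUT={}
  B5: | IN={} | OUT={a+a}
  B6: | IN={} | OUT={a+c}
  B7: | IN={} | OUT={}

Merge at B3: IN[B3] = OUT[B2] = {e*e}
Applying B3's transfer function to that IN value gives OUT[B3] (row B3 above).

Answer: {c*c, e*e}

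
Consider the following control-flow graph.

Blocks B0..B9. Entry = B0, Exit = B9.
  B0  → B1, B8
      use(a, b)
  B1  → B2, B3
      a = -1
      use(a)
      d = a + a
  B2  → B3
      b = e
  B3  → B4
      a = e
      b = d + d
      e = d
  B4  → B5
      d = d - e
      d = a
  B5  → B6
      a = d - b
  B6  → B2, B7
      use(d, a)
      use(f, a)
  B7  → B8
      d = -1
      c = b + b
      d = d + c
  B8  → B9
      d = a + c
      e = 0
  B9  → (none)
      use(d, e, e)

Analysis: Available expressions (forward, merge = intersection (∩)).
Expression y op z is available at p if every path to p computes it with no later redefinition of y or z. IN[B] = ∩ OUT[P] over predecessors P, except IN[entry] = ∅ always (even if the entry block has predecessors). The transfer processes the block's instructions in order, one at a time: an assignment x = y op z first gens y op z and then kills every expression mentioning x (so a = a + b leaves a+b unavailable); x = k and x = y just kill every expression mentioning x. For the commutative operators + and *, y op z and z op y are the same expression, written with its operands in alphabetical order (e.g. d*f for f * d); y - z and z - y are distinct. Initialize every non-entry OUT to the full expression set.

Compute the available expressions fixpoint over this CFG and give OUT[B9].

Per-block solution:
  B0:   IN={}   OUT={}
  B1:   IN={}   OUT={a+a}
  B2:   IN={}   OUT={}
  B3:   IN={}   OUT={d+d}
  B4:   IN={d+d}   OUT={}
  B5:   IN={}   OUT={d-b}
  B6:   IN={d-b}   OUT={d-b}
  B7:   IN={d-b}   OUT={b+b}
  B8:   IN={}   OUT={a+c}
  B9:   IN={a+c}   OUT={a+c}

Merge at B9: IN[B9] = OUT[B8] = {a+c}
Applying B9's transfer function to that IN value gives OUT[B9] (row B9 above).

Answer: {a+c}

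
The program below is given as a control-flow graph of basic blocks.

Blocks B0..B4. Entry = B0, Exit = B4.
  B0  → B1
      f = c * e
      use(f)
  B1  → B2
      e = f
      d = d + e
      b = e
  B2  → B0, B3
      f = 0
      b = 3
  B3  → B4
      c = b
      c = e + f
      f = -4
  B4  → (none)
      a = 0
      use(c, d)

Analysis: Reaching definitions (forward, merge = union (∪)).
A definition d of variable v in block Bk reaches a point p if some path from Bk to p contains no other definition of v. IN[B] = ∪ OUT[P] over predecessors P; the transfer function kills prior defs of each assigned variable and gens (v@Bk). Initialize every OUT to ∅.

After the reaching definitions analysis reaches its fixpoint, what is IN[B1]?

Converged values:
  B0:  IN={b@B2, d@B1, e@B1, f@B2}  OUT={b@B2, d@B1, e@B1, f@B0}
  B1:  IN={b@B2, d@B1, e@B1, f@B0}  OUT={b@B1, d@B1, e@B1, f@B0}
  B2:  IN={b@B1, d@B1, e@B1, f@B0}  OUT={b@B2, d@B1, e@B1, f@B2}
  B3:  IN={b@B2, d@B1, e@B1, f@B2}  OUT={b@B2, c@B3, d@B1, e@B1, f@B3}
  B4:  IN={b@B2, c@B3, d@B1, e@B1, f@B3}  OUT={a@B4, b@B2, c@B3, d@B1, e@B1, f@B3}

Merge at B1: IN[B1] = OUT[B0] = {b@B2, d@B1, e@B1, f@B0}

Answer: {b@B2, d@B1, e@B1, f@B0}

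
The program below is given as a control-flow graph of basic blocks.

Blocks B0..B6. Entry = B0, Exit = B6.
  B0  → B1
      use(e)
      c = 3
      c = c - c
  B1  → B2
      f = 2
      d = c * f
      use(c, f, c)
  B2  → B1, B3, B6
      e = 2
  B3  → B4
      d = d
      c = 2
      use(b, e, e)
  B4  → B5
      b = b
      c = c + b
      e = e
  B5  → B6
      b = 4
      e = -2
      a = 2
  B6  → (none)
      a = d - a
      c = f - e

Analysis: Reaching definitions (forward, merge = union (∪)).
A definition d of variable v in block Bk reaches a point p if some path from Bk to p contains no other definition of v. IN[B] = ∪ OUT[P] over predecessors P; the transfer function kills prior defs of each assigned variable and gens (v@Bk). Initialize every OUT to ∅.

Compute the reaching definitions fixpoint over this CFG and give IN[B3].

Answer: {c@B0, d@B1, e@B2, f@B1}

Trace:
Fixpoint table:
  B0:  IN={}  OUT={c@B0}
  B1:  IN={c@B0, d@B1, e@B2, f@B1}  OUT={c@B0, d@B1, e@B2, f@B1}
  B2:  IN={c@B0, d@B1, e@B2, f@B1}  OUT={c@B0, d@B1, e@B2, f@B1}
  B3:  IN={c@B0, d@B1, e@B2, f@B1}  OUT={c@B3, d@B3, e@B2, f@B1}
  B4:  IN={c@B3, d@B3, e@B2, f@B1}  OUT={b@B4, c@B4, d@B3, e@B4, f@B1}
  B5:  IN={b@B4, c@B4, d@B3, e@B4, f@B1}  OUT={a@B5, b@B5, c@B4, d@B3, e@B5, f@B1}
  B6:  IN={a@B5, b@B5, c@B0, c@B4, d@B1, d@B3, e@B2, e@B5, f@B1}  OUT={a@B6, b@B5, c@B6, d@B1, d@B3, e@B2, e@B5, f@B1}

Merge at B3: IN[B3] = OUT[B2] = {c@B0, d@B1, e@B2, f@B1}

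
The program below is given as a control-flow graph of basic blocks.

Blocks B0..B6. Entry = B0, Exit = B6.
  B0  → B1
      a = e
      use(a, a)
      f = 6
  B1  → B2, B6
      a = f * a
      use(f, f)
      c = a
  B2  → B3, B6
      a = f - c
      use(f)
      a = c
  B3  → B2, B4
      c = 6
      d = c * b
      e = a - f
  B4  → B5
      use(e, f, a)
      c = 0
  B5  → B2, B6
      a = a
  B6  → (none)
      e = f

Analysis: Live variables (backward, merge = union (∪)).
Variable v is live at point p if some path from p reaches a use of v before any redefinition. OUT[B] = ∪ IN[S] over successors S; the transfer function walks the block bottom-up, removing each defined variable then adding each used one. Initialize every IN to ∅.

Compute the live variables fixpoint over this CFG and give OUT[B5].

Per-block solution:
  B0:   IN={b, e}   OUT={a, b, f}
  B1:   IN={a, b, f}   OUT={b, c, f}
  B2:   IN={b, c, f}   OUT={a, b, f}
  B3:   IN={a, b, f}   OUT={a, b, c, e, f}
  B4:   IN={a, b, e, f}   OUT={a, b, c, f}
  B5:   IN={a, b, c, f}   OUT={b, c, f}
  B6:   IN={f}   OUT={}

Merge at B5: OUT[B5] = IN[B2] ⊔ IN[B6] = {b, c, f}

Answer: {b, c, f}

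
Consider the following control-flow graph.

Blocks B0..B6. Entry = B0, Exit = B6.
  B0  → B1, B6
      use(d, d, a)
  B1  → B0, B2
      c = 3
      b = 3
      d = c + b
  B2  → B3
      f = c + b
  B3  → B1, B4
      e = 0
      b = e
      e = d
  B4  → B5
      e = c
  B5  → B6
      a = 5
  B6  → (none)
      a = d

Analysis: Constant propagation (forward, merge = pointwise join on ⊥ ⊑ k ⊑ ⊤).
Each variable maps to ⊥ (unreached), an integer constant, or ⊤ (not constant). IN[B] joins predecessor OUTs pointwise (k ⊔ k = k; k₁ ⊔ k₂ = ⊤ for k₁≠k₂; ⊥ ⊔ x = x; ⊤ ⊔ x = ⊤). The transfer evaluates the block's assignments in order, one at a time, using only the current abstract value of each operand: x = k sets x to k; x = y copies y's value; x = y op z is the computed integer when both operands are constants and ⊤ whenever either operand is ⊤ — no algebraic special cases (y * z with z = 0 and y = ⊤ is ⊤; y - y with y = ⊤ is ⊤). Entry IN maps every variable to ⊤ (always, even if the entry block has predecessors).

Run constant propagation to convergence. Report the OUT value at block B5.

Answer: {a: 5, b: 0, c: 3, d: 6, e: 3, f: 6}

Derivation:
Fixpoint table:
  B0:  IN=(all ⊤)  OUT=(all ⊤)
  B1:  IN=(all ⊤)  OUT={b:3, c:3, d:6; rest ⊤}
  B2:  IN={b:3, c:3, d:6; rest ⊤}  OUT={b:3, c:3, d:6, f:6; rest ⊤}
  B3:  IN={b:3, c:3, d:6, f:6; rest ⊤}  OUT={b:0, c:3, d:6, e:6, f:6; rest ⊤}
  B4:  IN={b:0, c:3, d:6, e:6, f:6; rest ⊤}  OUT={b:0, c:3, d:6, e:3, f:6; rest ⊤}
  B5:  IN={b:0, c:3, d:6, e:3, f:6; rest ⊤}  OUT={a:5, b:0, c:3, d:6, e:3, f:6; rest ⊤}
  B6:  IN=(all ⊤)  OUT=(all ⊤)

Merge at B5: IN[B5] = OUT[B4] = {a: ⊤, b: 0, c: 3, d: 6, e: 3, f: 6}
Applying B5's transfer function to that IN value gives OUT[B5] (row B5 above).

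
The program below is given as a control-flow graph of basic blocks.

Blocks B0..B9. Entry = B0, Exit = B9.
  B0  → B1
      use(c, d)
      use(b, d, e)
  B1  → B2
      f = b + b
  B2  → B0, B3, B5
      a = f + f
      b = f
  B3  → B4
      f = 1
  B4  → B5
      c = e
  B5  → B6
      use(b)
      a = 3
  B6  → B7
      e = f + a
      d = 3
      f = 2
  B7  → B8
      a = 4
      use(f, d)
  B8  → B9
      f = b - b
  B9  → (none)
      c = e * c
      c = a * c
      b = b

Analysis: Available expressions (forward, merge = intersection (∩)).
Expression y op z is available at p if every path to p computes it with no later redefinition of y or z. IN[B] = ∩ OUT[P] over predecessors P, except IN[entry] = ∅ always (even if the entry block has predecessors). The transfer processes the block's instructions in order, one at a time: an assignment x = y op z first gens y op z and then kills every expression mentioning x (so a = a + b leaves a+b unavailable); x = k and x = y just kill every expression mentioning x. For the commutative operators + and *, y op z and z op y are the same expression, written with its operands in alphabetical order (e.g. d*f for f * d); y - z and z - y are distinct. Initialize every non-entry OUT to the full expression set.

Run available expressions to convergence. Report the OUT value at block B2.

Answer: {f+f}

Derivation:
Per-block solution:
  B0: | IN={} | OUT={}
  B1: | IN={} | OUT={b+b}
  B2: | IN={b+b} | OUT={f+f}
  B3: | IN={f+f} | OUT={}
  B4: | IN={} | OUT={}
  B5: | IN={} | OUT={}
  B6: | IN={} | OUT={}
  B7: | IN={} | OUT={}
  B8: | IN={} | OUT={b-b}
  B9: | IN={b-b} | OUT={}

Merge at B2: IN[B2] = OUT[B1] = {b+b}
Applying B2's transfer function to that IN value gives OUT[B2] (row B2 above).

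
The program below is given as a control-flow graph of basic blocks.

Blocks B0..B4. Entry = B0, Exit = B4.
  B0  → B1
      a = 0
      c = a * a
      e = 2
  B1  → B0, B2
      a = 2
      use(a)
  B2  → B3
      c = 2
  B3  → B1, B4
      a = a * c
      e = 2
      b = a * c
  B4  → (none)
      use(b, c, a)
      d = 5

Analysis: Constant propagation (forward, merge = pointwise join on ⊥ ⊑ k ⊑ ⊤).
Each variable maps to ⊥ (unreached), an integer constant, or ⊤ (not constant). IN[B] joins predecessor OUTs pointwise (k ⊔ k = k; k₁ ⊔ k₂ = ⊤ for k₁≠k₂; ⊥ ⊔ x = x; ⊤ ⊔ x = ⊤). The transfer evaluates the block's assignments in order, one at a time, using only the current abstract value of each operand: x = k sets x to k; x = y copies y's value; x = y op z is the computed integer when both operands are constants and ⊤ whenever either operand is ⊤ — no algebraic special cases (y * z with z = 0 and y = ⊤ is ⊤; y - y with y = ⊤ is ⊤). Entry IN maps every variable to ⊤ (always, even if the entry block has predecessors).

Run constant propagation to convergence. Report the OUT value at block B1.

Per-block solution:
  B0: | IN=(all ⊤) | OUT={a:0, c:0, e:2; rest ⊤}
  B1: | IN={e:2; rest ⊤} | OUT={a:2, e:2; rest ⊤}
  B2: | IN={a:2, e:2; rest ⊤} | OUT={a:2, c:2, e:2; rest ⊤}
  B3: | IN={a:2, c:2, e:2; rest ⊤} | OUT={a:4, b:8, c:2, e:2; rest ⊤}
  B4: | IN={a:4, b:8, c:2, e:2; rest ⊤} | OUT={a:4, b:8, c:2, d:5, e:2; rest ⊤}

Merge at B1: IN[B1] = OUT[B0] ⊔ OUT[B3] = {a: ⊤, b: ⊤, c: ⊤, d: ⊤, e: 2, f: ⊤}
Applying B1's transfer function to that IN value gives OUT[B1] (row B1 above).

Answer: {a: 2, b: ⊤, c: ⊤, d: ⊤, e: 2, f: ⊤}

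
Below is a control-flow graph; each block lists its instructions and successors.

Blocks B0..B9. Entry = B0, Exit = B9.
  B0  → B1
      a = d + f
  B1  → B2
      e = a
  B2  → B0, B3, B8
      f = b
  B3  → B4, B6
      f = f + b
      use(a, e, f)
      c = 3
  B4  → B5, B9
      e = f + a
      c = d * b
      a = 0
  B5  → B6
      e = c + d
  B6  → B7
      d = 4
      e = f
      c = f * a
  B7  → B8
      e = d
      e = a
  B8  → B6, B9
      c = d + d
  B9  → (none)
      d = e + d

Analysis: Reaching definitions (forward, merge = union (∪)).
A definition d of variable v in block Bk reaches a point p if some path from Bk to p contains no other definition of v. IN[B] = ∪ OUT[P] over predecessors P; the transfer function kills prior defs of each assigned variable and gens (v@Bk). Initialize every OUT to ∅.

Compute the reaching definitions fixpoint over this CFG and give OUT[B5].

Per-block solution:
  B0: | IN={a@B0, e@B1, f@B2} | OUT={a@B0, e@B1, f@B2}
  B1: | IN={a@B0, e@B1, f@B2} | OUT={a@B0, e@B1, f@B2}
  B2: | IN={a@B0, e@B1, f@B2} | OUT={a@B0, e@B1, f@B2}
  B3: | IN={a@B0, e@B1, f@B2} | OUT={a@B0, c@B3, e@B1, f@B3}
  B4: | IN={a@B0, c@B3, e@B1, f@B3} | OUT={a@B4, c@B4, e@B4, f@B3}
  B5: | IN={a@B4, c@B4, e@B4, f@B3} | OUT={a@B4, c@B4, e@B5, f@B3}
  B6: | IN={a@B0, a@B4, c@B3, c@B4, c@B8, d@B6, e@B1, e@B5, e@B7, f@B2, f@B3} | OUT={a@B0, a@B4, c@B6, d@B6, e@B6, f@B2, f@B3}
  B7: | IN={a@B0, a@B4, c@B6, d@B6, e@B6, f@B2, f@B3} | OUT={a@B0, a@B4, c@B6, d@B6, e@B7, f@B2, f@B3}
  B8: | IN={a@B0, a@B4, c@B6, d@B6, e@B1, e@B7, f@B2, f@B3} | OUT={a@B0, a@B4, c@B8, d@B6, e@B1, e@B7, f@B2, f@B3}
  B9: | IN={a@B0, a@B4, c@B4, c@B8, d@B6, e@B1, e@B4, e@B7, f@B2, f@B3} | OUT={a@B0, a@B4, c@B4, c@B8, d@B9, e@B1, e@B4, e@B7, f@B2, f@B3}

Merge at B5: IN[B5] = OUT[B4] = {a@B4, c@B4, e@B4, f@B3}
Applying B5's transfer function to that IN value gives OUT[B5] (row B5 above).

Answer: {a@B4, c@B4, e@B5, f@B3}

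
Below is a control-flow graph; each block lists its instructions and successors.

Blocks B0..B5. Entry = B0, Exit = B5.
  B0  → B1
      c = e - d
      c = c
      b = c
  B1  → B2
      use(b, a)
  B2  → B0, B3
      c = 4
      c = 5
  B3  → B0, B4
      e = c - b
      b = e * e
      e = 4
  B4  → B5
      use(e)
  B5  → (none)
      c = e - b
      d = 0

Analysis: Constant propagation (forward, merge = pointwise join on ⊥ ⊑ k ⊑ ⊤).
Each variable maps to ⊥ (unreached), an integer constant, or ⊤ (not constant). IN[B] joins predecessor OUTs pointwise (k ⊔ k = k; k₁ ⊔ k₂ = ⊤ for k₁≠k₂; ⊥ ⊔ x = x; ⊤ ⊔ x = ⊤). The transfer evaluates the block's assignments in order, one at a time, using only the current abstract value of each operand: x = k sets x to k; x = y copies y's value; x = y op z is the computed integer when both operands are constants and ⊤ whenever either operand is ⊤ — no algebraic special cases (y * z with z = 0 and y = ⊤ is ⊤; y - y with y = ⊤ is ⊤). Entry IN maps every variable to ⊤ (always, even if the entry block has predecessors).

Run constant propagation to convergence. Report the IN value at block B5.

Converged values:
  B0:  IN=(all ⊤)  OUT=(all ⊤)
  B1:  IN=(all ⊤)  OUT=(all ⊤)
  B2:  IN=(all ⊤)  OUT={c:5; rest ⊤}
  B3:  IN={c:5; rest ⊤}  OUT={c:5, e:4; rest ⊤}
  B4:  IN={c:5, e:4; rest ⊤}  OUT={c:5, e:4; rest ⊤}
  B5:  IN={c:5, e:4; rest ⊤}  OUT={d:0, e:4; rest ⊤}

Merge at B5: IN[B5] = OUT[B4] = {a: ⊤, b: ⊤, c: 5, d: ⊤, e: 4, f: ⊤}

Answer: {a: ⊤, b: ⊤, c: 5, d: ⊤, e: 4, f: ⊤}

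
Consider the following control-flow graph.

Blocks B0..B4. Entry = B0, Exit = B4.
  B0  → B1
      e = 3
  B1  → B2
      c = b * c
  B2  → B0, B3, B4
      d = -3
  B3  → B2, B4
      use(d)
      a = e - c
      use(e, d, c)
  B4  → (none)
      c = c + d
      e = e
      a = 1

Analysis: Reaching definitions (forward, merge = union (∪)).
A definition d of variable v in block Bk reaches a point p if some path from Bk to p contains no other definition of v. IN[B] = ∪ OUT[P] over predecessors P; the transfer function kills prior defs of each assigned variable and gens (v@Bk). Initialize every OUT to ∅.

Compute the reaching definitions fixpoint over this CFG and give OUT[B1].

Per-block solution:
  B0:   IN={a@B3, c@B1, d@B2, e@B0}   OUT={a@B3, c@B1, d@B2, e@B0}
  B1:   IN={a@B3, c@B1, d@B2, e@B0}   OUT={a@B3, c@B1, d@B2, e@B0}
  B2:   IN={a@B3, c@B1, d@B2, e@B0}   OUT={a@B3, c@B1, d@B2, e@B0}
  B3:   IN={a@B3, c@B1, d@B2, e@B0}   OUT={a@B3, c@B1, d@B2, e@B0}
  B4:   IN={a@B3, c@B1, d@B2, e@B0}   OUT={a@B4, c@B4, d@B2, e@B4}

Merge at B1: IN[B1] = OUT[B0] = {a@B3, c@B1, d@B2, e@B0}
Applying B1's transfer function to that IN value gives OUT[B1] (row B1 above).

Answer: {a@B3, c@B1, d@B2, e@B0}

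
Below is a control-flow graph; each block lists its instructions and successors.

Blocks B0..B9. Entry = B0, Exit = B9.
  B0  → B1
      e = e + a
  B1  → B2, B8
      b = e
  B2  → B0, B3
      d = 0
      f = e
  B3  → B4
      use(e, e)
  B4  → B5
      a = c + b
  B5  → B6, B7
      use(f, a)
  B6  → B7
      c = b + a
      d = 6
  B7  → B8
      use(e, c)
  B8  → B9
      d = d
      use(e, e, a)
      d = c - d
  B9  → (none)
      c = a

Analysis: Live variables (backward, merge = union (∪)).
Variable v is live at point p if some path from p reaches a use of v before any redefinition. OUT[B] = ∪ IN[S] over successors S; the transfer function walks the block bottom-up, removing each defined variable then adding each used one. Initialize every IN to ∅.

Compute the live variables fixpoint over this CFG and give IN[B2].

Answer: {a, b, c, e}

Trace:
Fixpoint table:
  B0:  IN={a, c, d, e}  OUT={a, c, d, e}
  B1:  IN={a, c, d, e}  OUT={a, b, c, d, e}
  B2:  IN={a, b, c, e}  OUT={a, b, c, d, e, f}
  B3:  IN={b, c, d, e, f}  OUT={b, c, d, e, f}
  B4:  IN={b, c, d, e, f}  OUT={a, b, c, d, e, f}
  B5:  IN={a, b, c, d, e, f}  OUT={a, b, c, d, e}
  B6:  IN={a, b, e}  OUT={a, c, d, e}
  B7:  IN={a, c, d, e}  OUT={a, c, d, e}
  B8:  IN={a, c, d, e}  OUT={a}
  B9:  IN={a}  OUT={}

Merge at B2: OUT[B2] = IN[B0] ⊔ IN[B3] = {a, b, c, d, e, f}
Applying B2's transfer function to that OUT value gives IN[B2] (row B2 above).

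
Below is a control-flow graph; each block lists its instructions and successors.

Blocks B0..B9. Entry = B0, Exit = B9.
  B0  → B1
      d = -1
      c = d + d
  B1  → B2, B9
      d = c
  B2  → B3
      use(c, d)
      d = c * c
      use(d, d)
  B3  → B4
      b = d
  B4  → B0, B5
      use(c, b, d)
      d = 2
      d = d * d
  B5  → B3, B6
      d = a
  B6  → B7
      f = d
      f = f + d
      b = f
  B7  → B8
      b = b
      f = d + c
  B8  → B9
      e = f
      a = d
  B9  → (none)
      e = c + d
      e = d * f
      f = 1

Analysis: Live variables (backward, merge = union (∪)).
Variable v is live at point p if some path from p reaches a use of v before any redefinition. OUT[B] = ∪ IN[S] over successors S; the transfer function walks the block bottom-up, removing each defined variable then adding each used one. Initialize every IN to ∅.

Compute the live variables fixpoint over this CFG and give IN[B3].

Answer: {a, c, d, f}

Derivation:
Per-block solution:
  B0:  IN={a, f}  OUT={a, c, f}
  B1:  IN={a, c, f}  OUT={a, c, d, f}
  B2:  IN={a, c, d, f}  OUT={a, c, d, f}
  B3:  IN={a, c, d, f}  OUT={a, b, c, d, f}
  B4:  IN={a, b, c, d, f}  OUT={a, c, f}
  B5:  IN={a, c, f}  OUT={a, c, d, f}
  B6:  IN={c, d}  OUT={b, c, d}
  B7:  IN={b, c, d}  OUT={c, d, f}
  B8:  IN={c, d, f}  OUT={c, d, f}
  B9:  IN={c, d, f}  OUT={}

Merge at B3: OUT[B3] = IN[B4] = {a, b, c, d, f}
Applying B3's transfer function to that OUT value gives IN[B3] (row B3 above).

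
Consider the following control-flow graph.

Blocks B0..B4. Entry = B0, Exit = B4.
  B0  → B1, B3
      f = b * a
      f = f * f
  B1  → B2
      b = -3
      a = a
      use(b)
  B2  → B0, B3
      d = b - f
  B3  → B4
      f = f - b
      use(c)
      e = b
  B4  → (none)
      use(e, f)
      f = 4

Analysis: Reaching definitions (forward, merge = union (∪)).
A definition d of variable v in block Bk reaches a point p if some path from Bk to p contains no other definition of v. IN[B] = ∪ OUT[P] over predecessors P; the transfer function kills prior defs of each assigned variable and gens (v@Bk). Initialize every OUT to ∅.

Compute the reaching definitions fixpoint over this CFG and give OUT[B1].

Converged values:
  B0:   IN={a@B1, b@B1, d@B2, f@B0}   OUT={a@B1, b@B1, d@B2, f@B0}
  B1:   IN={a@B1, b@B1, d@B2, f@B0}   OUT={a@B1, b@B1, d@B2, f@B0}
  B2:   IN={a@B1, b@B1, d@B2, f@B0}   OUT={a@B1, b@B1, d@B2, f@B0}
  B3:   IN={a@B1, b@B1, d@B2, f@B0}   OUT={a@B1, b@B1, d@B2, e@B3, f@B3}
  B4:   IN={a@B1, b@B1, d@B2, e@B3, f@B3}   OUT={a@B1, b@B1, d@B2, e@B3, f@B4}

Merge at B1: IN[B1] = OUT[B0] = {a@B1, b@B1, d@B2, f@B0}
Applying B1's transfer function to that IN value gives OUT[B1] (row B1 above).

Answer: {a@B1, b@B1, d@B2, f@B0}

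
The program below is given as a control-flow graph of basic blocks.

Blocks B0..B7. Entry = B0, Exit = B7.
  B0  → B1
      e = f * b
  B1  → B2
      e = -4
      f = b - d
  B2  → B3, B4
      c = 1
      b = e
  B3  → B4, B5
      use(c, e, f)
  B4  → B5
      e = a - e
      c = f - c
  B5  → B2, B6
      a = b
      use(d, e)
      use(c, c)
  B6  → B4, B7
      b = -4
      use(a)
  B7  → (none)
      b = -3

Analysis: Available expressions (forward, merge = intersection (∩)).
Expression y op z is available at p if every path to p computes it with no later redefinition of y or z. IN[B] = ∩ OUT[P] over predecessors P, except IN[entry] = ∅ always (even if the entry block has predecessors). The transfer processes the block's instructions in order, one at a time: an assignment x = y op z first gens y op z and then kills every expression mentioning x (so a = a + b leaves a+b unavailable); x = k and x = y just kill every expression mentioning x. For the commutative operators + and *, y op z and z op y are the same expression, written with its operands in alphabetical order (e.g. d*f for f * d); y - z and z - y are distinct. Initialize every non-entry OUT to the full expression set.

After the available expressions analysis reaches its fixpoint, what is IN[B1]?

Answer: {b*f}

Working:
Fixpoint table:
  B0:  IN={}  OUT={b*f}
  B1:  IN={b*f}  OUT={b-d}
  B2:  IN={}  OUT={}
  B3:  IN={}  OUT={}
  B4:  IN={}  OUT={}
  B5:  IN={}  OUT={}
  B6:  IN={}  OUT={}
  B7:  IN={}  OUT={}

Merge at B1: IN[B1] = OUT[B0] = {b*f}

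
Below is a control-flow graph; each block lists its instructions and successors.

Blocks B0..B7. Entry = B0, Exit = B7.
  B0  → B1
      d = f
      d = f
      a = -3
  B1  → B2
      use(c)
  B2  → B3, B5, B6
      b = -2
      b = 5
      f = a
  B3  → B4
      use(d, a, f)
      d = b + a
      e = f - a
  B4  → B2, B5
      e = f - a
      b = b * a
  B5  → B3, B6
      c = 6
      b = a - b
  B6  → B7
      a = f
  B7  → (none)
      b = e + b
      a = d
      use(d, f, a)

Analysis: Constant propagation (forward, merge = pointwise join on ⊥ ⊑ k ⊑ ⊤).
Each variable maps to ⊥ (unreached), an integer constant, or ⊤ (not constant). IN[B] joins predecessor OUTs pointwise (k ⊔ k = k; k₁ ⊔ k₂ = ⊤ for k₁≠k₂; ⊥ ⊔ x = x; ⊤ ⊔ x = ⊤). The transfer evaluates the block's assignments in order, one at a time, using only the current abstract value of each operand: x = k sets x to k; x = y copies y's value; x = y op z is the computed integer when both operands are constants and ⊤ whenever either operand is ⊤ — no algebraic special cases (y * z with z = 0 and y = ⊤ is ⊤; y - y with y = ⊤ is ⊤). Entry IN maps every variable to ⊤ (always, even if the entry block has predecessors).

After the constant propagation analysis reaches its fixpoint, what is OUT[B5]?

Per-block solution:
  B0:   IN=(all ⊤)   OUT={a:-3; rest ⊤}
  B1:   IN={a:-3; rest ⊤}   OUT={a:-3; rest ⊤}
  B2:   IN={a:-3; rest ⊤}   OUT={a:-3, b:5, f:-3; rest ⊤}
  B3:   IN={a:-3, f:-3; rest ⊤}   OUT={a:-3, e:0, f:-3; rest ⊤}
  B4:   IN={a:-3, e:0, f:-3; rest ⊤}   OUT={a:-3, e:0, f:-3; rest ⊤}
  B5:   IN={a:-3, f:-3; rest ⊤}   OUT={a:-3, c:6, f:-3; rest ⊤}
  B6:   IN={a:-3, f:-3; rest ⊤}   OUT={a:-3, f:-3; rest ⊤}
  B7:   IN={a:-3, f:-3; rest ⊤}   OUT={f:-3; rest ⊤}

Merge at B5: IN[B5] = OUT[B2] ⊔ OUT[B4] = {a: -3, b: ⊤, c: ⊤, d: ⊤, e: ⊤, f: -3}
Applying B5's transfer function to that IN value gives OUT[B5] (row B5 above).

Answer: {a: -3, b: ⊤, c: 6, d: ⊤, e: ⊤, f: -3}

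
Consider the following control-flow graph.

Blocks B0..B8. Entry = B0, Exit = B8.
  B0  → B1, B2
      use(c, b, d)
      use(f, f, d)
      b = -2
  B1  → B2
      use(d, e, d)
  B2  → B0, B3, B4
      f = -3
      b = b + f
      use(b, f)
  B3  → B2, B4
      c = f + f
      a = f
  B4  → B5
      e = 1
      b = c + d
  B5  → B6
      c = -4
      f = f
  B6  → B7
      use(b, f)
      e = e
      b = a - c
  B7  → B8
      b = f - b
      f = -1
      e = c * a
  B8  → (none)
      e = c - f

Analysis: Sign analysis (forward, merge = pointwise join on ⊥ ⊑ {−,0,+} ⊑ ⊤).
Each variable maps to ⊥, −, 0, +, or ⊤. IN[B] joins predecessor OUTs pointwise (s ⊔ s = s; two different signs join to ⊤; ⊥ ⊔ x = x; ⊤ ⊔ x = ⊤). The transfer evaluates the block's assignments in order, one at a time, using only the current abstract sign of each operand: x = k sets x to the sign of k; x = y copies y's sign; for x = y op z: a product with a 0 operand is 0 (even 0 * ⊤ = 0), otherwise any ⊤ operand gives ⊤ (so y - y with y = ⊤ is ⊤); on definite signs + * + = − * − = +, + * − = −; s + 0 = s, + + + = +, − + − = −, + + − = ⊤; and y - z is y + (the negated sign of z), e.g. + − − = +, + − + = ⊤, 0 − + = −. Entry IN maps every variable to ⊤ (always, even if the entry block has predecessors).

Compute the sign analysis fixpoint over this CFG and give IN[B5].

Answer: {a: ⊤, b: ⊤, c: ⊤, d: ⊤, e: +, f: -}

Working:
Converged values:
  B0:  IN=(all ⊤)  OUT={b:-; rest ⊤}
  B1:  IN={b:-; rest ⊤}  OUT={b:-; rest ⊤}
  B2:  IN={b:-; rest ⊤}  OUT={b:-, f:-; rest ⊤}
  B3:  IN={b:-, f:-; rest ⊤}  OUT={a:-, b:-, c:-, f:-; rest ⊤}
  B4:  IN={b:-, f:-; rest ⊤}  OUT={e:+, f:-; rest ⊤}
  B5:  IN={e:+, f:-; rest ⊤}  OUT={c:-, e:+, f:-; rest ⊤}
  B6:  IN={c:-, e:+, f:-; rest ⊤}  OUT={c:-, e:+, f:-; rest ⊤}
  B7:  IN={c:-, e:+, f:-; rest ⊤}  OUT={c:-, f:-; rest ⊤}
  B8:  IN={c:-, f:-; rest ⊤}  OUT={c:-, f:-; rest ⊤}

Merge at B5: IN[B5] = OUT[B4] = {a: ⊤, b: ⊤, c: ⊤, d: ⊤, e: +, f: -}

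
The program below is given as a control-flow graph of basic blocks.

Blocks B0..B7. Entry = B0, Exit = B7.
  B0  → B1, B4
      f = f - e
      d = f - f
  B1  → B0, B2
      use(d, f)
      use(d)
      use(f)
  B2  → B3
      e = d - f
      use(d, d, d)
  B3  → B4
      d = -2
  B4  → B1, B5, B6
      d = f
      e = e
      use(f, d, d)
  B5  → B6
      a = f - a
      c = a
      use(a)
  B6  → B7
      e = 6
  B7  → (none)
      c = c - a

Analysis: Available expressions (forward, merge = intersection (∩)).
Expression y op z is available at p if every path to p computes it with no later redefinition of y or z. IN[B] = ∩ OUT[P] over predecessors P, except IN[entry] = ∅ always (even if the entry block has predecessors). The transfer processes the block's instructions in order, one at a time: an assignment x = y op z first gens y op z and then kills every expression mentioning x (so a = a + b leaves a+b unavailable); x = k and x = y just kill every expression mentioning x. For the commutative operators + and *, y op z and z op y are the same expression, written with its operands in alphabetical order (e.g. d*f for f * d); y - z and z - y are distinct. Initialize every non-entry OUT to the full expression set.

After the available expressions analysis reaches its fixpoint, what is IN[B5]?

Answer: {f-f}

Trace:
Per-block solution:
  B0:  IN={}  OUT={f-f}
  B1:  IN={f-f}  OUT={f-f}
  B2:  IN={f-f}  OUT={d-f, f-f}
  B3:  IN={d-f, f-f}  OUT={f-f}
  B4:  IN={f-f}  OUT={f-f}
  B5:  IN={f-f}  OUT={f-f}
  B6:  IN={f-f}  OUT={f-f}
  B7:  IN={f-f}  OUT={f-f}

Merge at B5: IN[B5] = OUT[B4] = {f-f}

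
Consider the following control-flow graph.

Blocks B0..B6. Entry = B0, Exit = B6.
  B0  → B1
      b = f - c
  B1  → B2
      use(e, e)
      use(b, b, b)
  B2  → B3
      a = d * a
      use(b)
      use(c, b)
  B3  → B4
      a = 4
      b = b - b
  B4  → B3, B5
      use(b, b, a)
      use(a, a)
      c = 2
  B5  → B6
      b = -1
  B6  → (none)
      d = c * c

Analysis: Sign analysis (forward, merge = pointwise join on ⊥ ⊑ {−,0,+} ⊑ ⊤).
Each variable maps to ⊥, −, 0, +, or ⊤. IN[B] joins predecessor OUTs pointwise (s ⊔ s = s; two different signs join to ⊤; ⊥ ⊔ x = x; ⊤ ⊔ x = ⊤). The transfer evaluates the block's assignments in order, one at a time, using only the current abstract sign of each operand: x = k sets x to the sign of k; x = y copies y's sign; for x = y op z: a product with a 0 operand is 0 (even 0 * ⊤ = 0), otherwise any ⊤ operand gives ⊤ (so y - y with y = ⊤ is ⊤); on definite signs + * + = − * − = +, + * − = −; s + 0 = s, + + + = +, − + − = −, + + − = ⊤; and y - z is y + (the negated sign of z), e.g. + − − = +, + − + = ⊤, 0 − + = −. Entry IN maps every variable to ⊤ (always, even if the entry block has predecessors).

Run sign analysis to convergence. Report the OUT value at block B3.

Answer: {a: +, b: ⊤, c: ⊤, d: ⊤, e: ⊤, f: ⊤}

Derivation:
Converged values:
  B0:   IN=(all ⊤)   OUT=(all ⊤)
  B1:   IN=(all ⊤)   OUT=(all ⊤)
  B2:   IN=(all ⊤)   OUT=(all ⊤)
  B3:   IN=(all ⊤)   OUT={a:+; rest ⊤}
  B4:   IN={a:+; rest ⊤}   OUT={a:+, c:+; rest ⊤}
  B5:   IN={a:+, c:+; rest ⊤}   OUT={a:+, b:-, c:+; rest ⊤}
  B6:   IN={a:+, b:-, c:+; rest ⊤}   OUT={a:+, b:-, c:+, d:+; rest ⊤}

Merge at B3: IN[B3] = OUT[B2] ⊔ OUT[B4] = {a: ⊤, b: ⊤, c: ⊤, d: ⊤, e: ⊤, f: ⊤}
Applying B3's transfer function to that IN value gives OUT[B3] (row B3 above).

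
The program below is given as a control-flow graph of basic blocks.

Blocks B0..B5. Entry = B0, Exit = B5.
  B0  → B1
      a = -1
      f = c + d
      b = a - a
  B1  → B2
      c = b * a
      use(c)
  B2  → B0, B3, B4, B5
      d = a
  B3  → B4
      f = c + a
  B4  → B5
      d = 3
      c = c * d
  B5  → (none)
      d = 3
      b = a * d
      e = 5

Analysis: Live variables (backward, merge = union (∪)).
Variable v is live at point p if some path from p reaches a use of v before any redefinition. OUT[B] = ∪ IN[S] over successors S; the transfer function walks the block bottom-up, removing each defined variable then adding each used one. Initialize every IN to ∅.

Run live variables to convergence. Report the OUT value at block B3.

Fixpoint table:
  B0:  IN={c, d}  OUT={a, b}
  B1:  IN={a, b}  OUT={a, c}
  B2:  IN={a, c}  OUT={a, c, d}
  B3:  IN={a, c}  OUT={a, c}
  B4:  IN={a, c}  OUT={a}
  B5:  IN={a}  OUT={}

Merge at B3: OUT[B3] = IN[B4] = {a, c}

Answer: {a, c}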